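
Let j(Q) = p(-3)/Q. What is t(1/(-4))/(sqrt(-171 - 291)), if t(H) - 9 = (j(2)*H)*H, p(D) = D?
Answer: -95*I*sqrt(462)/4928 ≈ -0.41436*I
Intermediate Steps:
j(Q) = -3/Q
t(H) = 9 - 3*H**2/2 (t(H) = 9 + ((-3/2)*H)*H = 9 + ((-3*1/2)*H)*H = 9 + (-3*H/2)*H = 9 - 3*H**2/2)
t(1/(-4))/(sqrt(-171 - 291)) = (9 - 3*(1/(-4))**2/2)/(sqrt(-171 - 291)) = (9 - 3*(-1/4)**2/2)/(sqrt(-462)) = (9 - 3/2*1/16)/((I*sqrt(462))) = (9 - 3/32)*(-I*sqrt(462)/462) = 285*(-I*sqrt(462)/462)/32 = -95*I*sqrt(462)/4928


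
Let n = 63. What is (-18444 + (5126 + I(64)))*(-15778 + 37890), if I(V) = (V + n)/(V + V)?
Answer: -1177862707/4 ≈ -2.9447e+8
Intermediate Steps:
I(V) = (63 + V)/(2*V) (I(V) = (V + 63)/(V + V) = (63 + V)/((2*V)) = (63 + V)*(1/(2*V)) = (63 + V)/(2*V))
(-18444 + (5126 + I(64)))*(-15778 + 37890) = (-18444 + (5126 + (1/2)*(63 + 64)/64))*(-15778 + 37890) = (-18444 + (5126 + (1/2)*(1/64)*127))*22112 = (-18444 + (5126 + 127/128))*22112 = (-18444 + 656255/128)*22112 = -1704577/128*22112 = -1177862707/4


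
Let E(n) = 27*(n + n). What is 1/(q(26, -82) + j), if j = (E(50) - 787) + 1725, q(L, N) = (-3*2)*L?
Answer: 1/3482 ≈ 0.00028719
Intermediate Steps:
E(n) = 54*n (E(n) = 27*(2*n) = 54*n)
q(L, N) = -6*L
j = 3638 (j = (54*50 - 787) + 1725 = (2700 - 787) + 1725 = 1913 + 1725 = 3638)
1/(q(26, -82) + j) = 1/(-6*26 + 3638) = 1/(-156 + 3638) = 1/3482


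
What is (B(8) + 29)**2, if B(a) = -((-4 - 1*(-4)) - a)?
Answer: 1369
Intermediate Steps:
B(a) = a (B(a) = -((-4 + 4) - a) = -(0 - a) = -(-1)*a = a)
(B(8) + 29)**2 = (8 + 29)**2 = 37**2 = 1369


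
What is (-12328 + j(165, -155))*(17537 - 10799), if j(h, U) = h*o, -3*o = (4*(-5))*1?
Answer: -75654264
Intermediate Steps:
o = 20/3 (o = -4*(-5)/3 = -(-20)/3 = -⅓*(-20) = 20/3 ≈ 6.6667)
j(h, U) = 20*h/3 (j(h, U) = h*(20/3) = 20*h/3)
(-12328 + j(165, -155))*(17537 - 10799) = (-12328 + (20/3)*165)*(17537 - 10799) = (-12328 + 1100)*6738 = -11228*6738 = -75654264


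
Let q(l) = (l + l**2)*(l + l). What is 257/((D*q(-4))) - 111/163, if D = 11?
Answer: -159107/172128 ≈ -0.92435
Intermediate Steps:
q(l) = 2*l*(l + l**2) (q(l) = (l + l**2)*(2*l) = 2*l*(l + l**2))
257/((D*q(-4))) - 111/163 = 257/((11*(2*(-4)**2*(1 - 4)))) - 111/163 = 257/((11*(2*16*(-3)))) - 111*1/163 = 257/((11*(-96))) - 111/163 = 257/(-1056) - 111/163 = 257*(-1/1056) - 111/163 = -257/1056 - 111/163 = -159107/172128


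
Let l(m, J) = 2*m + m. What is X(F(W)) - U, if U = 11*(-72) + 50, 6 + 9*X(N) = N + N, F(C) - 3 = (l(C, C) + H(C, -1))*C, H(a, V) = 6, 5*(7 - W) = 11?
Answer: 19094/25 ≈ 763.76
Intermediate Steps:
W = 24/5 (W = 7 - ⅕*11 = 7 - 11/5 = 24/5 ≈ 4.8000)
l(m, J) = 3*m
F(C) = 3 + C*(6 + 3*C) (F(C) = 3 + (3*C + 6)*C = 3 + (6 + 3*C)*C = 3 + C*(6 + 3*C))
X(N) = -⅔ + 2*N/9 (X(N) = -⅔ + (N + N)/9 = -⅔ + (2*N)/9 = -⅔ + 2*N/9)
U = -742 (U = -792 + 50 = -742)
X(F(W)) - U = (-⅔ + 2*(3 + 3*(24/5)² + 6*(24/5))/9) - 1*(-742) = (-⅔ + 2*(3 + 3*(576/25) + 144/5)/9) + 742 = (-⅔ + 2*(3 + 1728/25 + 144/5)/9) + 742 = (-⅔ + (2/9)*(2523/25)) + 742 = (-⅔ + 1682/75) + 742 = 544/25 + 742 = 19094/25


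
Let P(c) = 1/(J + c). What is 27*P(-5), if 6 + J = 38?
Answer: 1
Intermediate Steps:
J = 32 (J = -6 + 38 = 32)
P(c) = 1/(32 + c)
27*P(-5) = 27/(32 - 5) = 27/27 = 27*(1/27) = 1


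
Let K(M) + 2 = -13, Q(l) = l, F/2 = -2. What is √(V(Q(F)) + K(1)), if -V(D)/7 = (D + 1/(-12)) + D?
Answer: √1497/6 ≈ 6.4485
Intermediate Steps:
F = -4 (F = 2*(-2) = -4)
K(M) = -15 (K(M) = -2 - 13 = -15)
V(D) = 7/12 - 14*D (V(D) = -7*((D + 1/(-12)) + D) = -7*((D - 1/12) + D) = -7*((-1/12 + D) + D) = -7*(-1/12 + 2*D) = 7/12 - 14*D)
√(V(Q(F)) + K(1)) = √((7/12 - 14*(-4)) - 15) = √((7/12 + 56) - 15) = √(679/12 - 15) = √(499/12) = √1497/6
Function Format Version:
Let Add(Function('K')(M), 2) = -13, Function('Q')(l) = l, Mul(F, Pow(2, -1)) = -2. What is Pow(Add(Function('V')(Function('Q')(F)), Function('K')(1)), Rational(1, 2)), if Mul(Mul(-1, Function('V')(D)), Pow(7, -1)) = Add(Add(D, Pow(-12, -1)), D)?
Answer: Mul(Rational(1, 6), Pow(1497, Rational(1, 2))) ≈ 6.4485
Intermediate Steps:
F = -4 (F = Mul(2, -2) = -4)
Function('K')(M) = -15 (Function('K')(M) = Add(-2, -13) = -15)
Function('V')(D) = Add(Rational(7, 12), Mul(-14, D)) (Function('V')(D) = Mul(-7, Add(Add(D, Pow(-12, -1)), D)) = Mul(-7, Add(Add(D, Rational(-1, 12)), D)) = Mul(-7, Add(Add(Rational(-1, 12), D), D)) = Mul(-7, Add(Rational(-1, 12), Mul(2, D))) = Add(Rational(7, 12), Mul(-14, D)))
Pow(Add(Function('V')(Function('Q')(F)), Function('K')(1)), Rational(1, 2)) = Pow(Add(Add(Rational(7, 12), Mul(-14, -4)), -15), Rational(1, 2)) = Pow(Add(Add(Rational(7, 12), 56), -15), Rational(1, 2)) = Pow(Add(Rational(679, 12), -15), Rational(1, 2)) = Pow(Rational(499, 12), Rational(1, 2)) = Mul(Rational(1, 6), Pow(1497, Rational(1, 2)))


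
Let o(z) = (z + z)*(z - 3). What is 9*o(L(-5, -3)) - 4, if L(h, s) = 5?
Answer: 176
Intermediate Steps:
o(z) = 2*z*(-3 + z) (o(z) = (2*z)*(-3 + z) = 2*z*(-3 + z))
9*o(L(-5, -3)) - 4 = 9*(2*5*(-3 + 5)) - 4 = 9*(2*5*2) - 4 = 9*20 - 4 = 180 - 4 = 176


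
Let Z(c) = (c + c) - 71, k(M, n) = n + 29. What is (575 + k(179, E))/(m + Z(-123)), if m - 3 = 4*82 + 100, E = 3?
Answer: 607/114 ≈ 5.3246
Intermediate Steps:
k(M, n) = 29 + n
Z(c) = -71 + 2*c (Z(c) = 2*c - 71 = -71 + 2*c)
m = 431 (m = 3 + (4*82 + 100) = 3 + (328 + 100) = 3 + 428 = 431)
(575 + k(179, E))/(m + Z(-123)) = (575 + (29 + 3))/(431 + (-71 + 2*(-123))) = (575 + 32)/(431 + (-71 - 246)) = 607/(431 - 317) = 607/114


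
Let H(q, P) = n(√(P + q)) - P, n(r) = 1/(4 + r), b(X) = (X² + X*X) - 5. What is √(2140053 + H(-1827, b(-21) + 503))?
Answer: √((8554693 + 2138673*I*√447)/(4 + I*√447)) ≈ 1462.4 - 0.e-5*I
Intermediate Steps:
b(X) = -5 + 2*X² (b(X) = (X² + X²) - 5 = 2*X² - 5 = -5 + 2*X²)
H(q, P) = 1/(4 + √(P + q)) - P
√(2140053 + H(-1827, b(-21) + 503)) = √(2140053 + (1/(4 + √(((-5 + 2*(-21)²) + 503) - 1827)) - ((-5 + 2*(-21)²) + 503))) = √(2140053 + (1/(4 + √(((-5 + 2*441) + 503) - 1827)) - ((-5 + 2*441) + 503))) = √(2140053 + (1/(4 + √(((-5 + 882) + 503) - 1827)) - ((-5 + 882) + 503))) = √(2140053 + (1/(4 + √((877 + 503) - 1827)) - (877 + 503))) = √(2140053 + (1/(4 + √(1380 - 1827)) - 1*1380)) = √(2140053 + (1/(4 + √(-447)) - 1380)) = √(2140053 + (1/(4 + I*√447) - 1380)) = √(2140053 + (-1380 + 1/(4 + I*√447))) = √(2138673 + 1/(4 + I*√447))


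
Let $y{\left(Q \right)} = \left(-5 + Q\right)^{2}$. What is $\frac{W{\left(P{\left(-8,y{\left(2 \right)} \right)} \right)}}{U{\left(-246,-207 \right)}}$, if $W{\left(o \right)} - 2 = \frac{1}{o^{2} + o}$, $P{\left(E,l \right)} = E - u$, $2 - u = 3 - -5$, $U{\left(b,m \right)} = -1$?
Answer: $- \frac{5}{2} \approx -2.5$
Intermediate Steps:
$u = -6$ ($u = 2 - \left(3 - -5\right) = 2 - \left(3 + 5\right) = 2 - 8 = -6$)
$P{\left(E,l \right)} = 6 + E$ ($P{\left(E,l \right)} = E - -6 = E + 6 = 6 + E$)
$W{\left(o \right)} = 2 + \frac{1}{o + o^{2}}$ ($W{\left(o \right)} = 2 + \frac{1}{o^{2} + o} = 2 + \frac{1}{o + o^{2}}$)
$\frac{W{\left(P{\left(-8,y{\left(2 \right)} \right)} \right)}}{U{\left(-246,-207 \right)}} = \frac{\frac{1}{6 - 8} \frac{1}{1 + \left(6 - 8\right)} \left(1 + 2 \left(6 - 8\right) + 2 \left(6 - 8\right)^{2}\right)}{-1} = \frac{1 + 2 \left(-2\right) + 2 \left(-2\right)^{2}}{\left(-2\right) \left(1 - 2\right)} \left(-1\right) = - \frac{1 - 4 + 2 \cdot 4}{2 \left(-1\right)} \left(-1\right) = \left(- \frac{1}{2}\right) \left(-1\right) \left(1 - 4 + 8\right) \left(-1\right) = \left(- \frac{1}{2}\right) \left(-1\right) 5 \left(-1\right) = \frac{5}{2} \left(-1\right) = - \frac{5}{2}$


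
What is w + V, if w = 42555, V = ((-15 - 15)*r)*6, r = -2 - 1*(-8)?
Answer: 41475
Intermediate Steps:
r = 6 (r = -2 + 8 = 6)
V = -1080 (V = ((-15 - 15)*6)*6 = -30*6*6 = -180*6 = -1080)
w + V = 42555 - 1080 = 41475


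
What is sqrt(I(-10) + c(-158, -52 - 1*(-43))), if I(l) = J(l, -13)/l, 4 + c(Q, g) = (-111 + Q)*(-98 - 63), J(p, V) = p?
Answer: sqrt(43306) ≈ 208.10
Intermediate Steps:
c(Q, g) = 17867 - 161*Q (c(Q, g) = -4 + (-111 + Q)*(-98 - 63) = -4 + (-111 + Q)*(-161) = -4 + (17871 - 161*Q) = 17867 - 161*Q)
I(l) = 1 (I(l) = l/l = 1)
sqrt(I(-10) + c(-158, -52 - 1*(-43))) = sqrt(1 + (17867 - 161*(-158))) = sqrt(1 + (17867 + 25438)) = sqrt(1 + 43305) = sqrt(43306)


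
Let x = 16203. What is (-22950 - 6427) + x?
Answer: -13174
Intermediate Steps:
(-22950 - 6427) + x = (-22950 - 6427) + 16203 = -29377 + 16203 = -13174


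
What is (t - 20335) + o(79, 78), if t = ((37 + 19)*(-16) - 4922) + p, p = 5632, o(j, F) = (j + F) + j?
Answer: -20285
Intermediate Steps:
o(j, F) = F + 2*j (o(j, F) = (F + j) + j = F + 2*j)
t = -186 (t = ((37 + 19)*(-16) - 4922) + 5632 = (56*(-16) - 4922) + 5632 = (-896 - 4922) + 5632 = -5818 + 5632 = -186)
(t - 20335) + o(79, 78) = (-186 - 20335) + (78 + 2*79) = -20521 + (78 + 158) = -20521 + 236 = -20285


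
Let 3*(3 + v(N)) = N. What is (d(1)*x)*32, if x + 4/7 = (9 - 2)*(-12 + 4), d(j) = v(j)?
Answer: 33792/7 ≈ 4827.4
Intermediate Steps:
v(N) = -3 + N/3
d(j) = -3 + j/3
x = -396/7 (x = -4/7 + (9 - 2)*(-12 + 4) = -4/7 + 7*(-8) = -4/7 - 56 = -396/7 ≈ -56.571)
(d(1)*x)*32 = ((-3 + (⅓)*1)*(-396/7))*32 = ((-3 + ⅓)*(-396/7))*32 = -8/3*(-396/7)*32 = (1056/7)*32 = 33792/7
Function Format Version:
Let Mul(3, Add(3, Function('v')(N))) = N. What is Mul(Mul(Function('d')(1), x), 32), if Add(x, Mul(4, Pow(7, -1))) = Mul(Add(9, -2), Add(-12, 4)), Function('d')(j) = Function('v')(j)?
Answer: Rational(33792, 7) ≈ 4827.4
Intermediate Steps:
Function('v')(N) = Add(-3, Mul(Rational(1, 3), N))
Function('d')(j) = Add(-3, Mul(Rational(1, 3), j))
x = Rational(-396, 7) (x = Add(Rational(-4, 7), Mul(Add(9, -2), Add(-12, 4))) = Add(Rational(-4, 7), Mul(7, -8)) = Add(Rational(-4, 7), -56) = Rational(-396, 7) ≈ -56.571)
Mul(Mul(Function('d')(1), x), 32) = Mul(Mul(Add(-3, Mul(Rational(1, 3), 1)), Rational(-396, 7)), 32) = Mul(Mul(Add(-3, Rational(1, 3)), Rational(-396, 7)), 32) = Mul(Mul(Rational(-8, 3), Rational(-396, 7)), 32) = Mul(Rational(1056, 7), 32) = Rational(33792, 7)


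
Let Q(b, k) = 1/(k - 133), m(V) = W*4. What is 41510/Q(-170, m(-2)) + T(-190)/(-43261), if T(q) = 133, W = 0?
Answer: -238836626763/43261 ≈ -5.5208e+6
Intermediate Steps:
m(V) = 0 (m(V) = 0*4 = 0)
Q(b, k) = 1/(-133 + k)
41510/Q(-170, m(-2)) + T(-190)/(-43261) = 41510/(1/(-133 + 0)) + 133/(-43261) = 41510/(1/(-133)) + 133*(-1/43261) = 41510/(-1/133) - 133/43261 = 41510*(-133) - 133/43261 = -5520830 - 133/43261 = -238836626763/43261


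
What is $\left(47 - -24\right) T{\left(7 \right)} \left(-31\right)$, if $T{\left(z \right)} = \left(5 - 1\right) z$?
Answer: $-61628$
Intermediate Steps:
$T{\left(z \right)} = 4 z$
$\left(47 - -24\right) T{\left(7 \right)} \left(-31\right) = \left(47 - -24\right) 4 \cdot 7 \left(-31\right) = \left(47 + 24\right) 28 \left(-31\right) = 71 \cdot 28 \left(-31\right) = 1988 \left(-31\right) = -61628$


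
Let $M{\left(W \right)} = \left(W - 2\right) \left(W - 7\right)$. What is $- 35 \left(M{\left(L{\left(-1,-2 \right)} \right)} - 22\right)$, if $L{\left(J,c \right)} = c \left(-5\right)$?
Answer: $-70$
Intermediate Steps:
$L{\left(J,c \right)} = - 5 c$
$M{\left(W \right)} = \left(-7 + W\right) \left(-2 + W\right)$ ($M{\left(W \right)} = \left(-2 + W\right) \left(-7 + W\right) = \left(-7 + W\right) \left(-2 + W\right)$)
$- 35 \left(M{\left(L{\left(-1,-2 \right)} \right)} - 22\right) = - 35 \left(\left(14 + \left(\left(-5\right) \left(-2\right)\right)^{2} - 9 \left(\left(-5\right) \left(-2\right)\right)\right) - 22\right) = - 35 \left(\left(14 + 10^{2} - 90\right) - 22\right) = - 35 \left(\left(14 + 100 - 90\right) - 22\right) = - 35 \left(24 - 22\right) = \left(-35\right) 2 = -70$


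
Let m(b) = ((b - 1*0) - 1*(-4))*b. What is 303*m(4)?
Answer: 9696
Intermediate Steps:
m(b) = b*(4 + b) (m(b) = ((b + 0) + 4)*b = (b + 4)*b = (4 + b)*b = b*(4 + b))
303*m(4) = 303*(4*(4 + 4)) = 303*(4*8) = 303*32 = 9696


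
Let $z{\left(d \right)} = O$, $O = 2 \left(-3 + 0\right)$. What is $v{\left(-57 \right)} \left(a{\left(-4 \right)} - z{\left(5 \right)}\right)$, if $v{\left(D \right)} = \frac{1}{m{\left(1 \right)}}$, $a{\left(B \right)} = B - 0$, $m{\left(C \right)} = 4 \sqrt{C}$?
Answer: $\frac{1}{2} \approx 0.5$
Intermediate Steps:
$O = -6$ ($O = 2 \left(-3\right) = -6$)
$z{\left(d \right)} = -6$
$a{\left(B \right)} = B$ ($a{\left(B \right)} = B + 0 = B$)
$v{\left(D \right)} = \frac{1}{4}$ ($v{\left(D \right)} = \frac{1}{4 \sqrt{1}} = \frac{1}{4 \cdot 1} = \frac{1}{4}$)
$v{\left(-57 \right)} \left(a{\left(-4 \right)} - z{\left(5 \right)}\right) = \frac{-4 - -6}{4} = \frac{-4 + 6}{4} = \frac{1}{4} \cdot 2 = \frac{1}{2}$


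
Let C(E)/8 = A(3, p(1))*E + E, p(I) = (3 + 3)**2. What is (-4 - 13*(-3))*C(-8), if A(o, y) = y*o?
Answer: -244160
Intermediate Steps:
p(I) = 36 (p(I) = 6**2 = 36)
A(o, y) = o*y
C(E) = 872*E (C(E) = 8*((3*36)*E + E) = 8*(108*E + E) = 8*(109*E) = 872*E)
(-4 - 13*(-3))*C(-8) = (-4 - 13*(-3))*(872*(-8)) = (-4 + 39)*(-6976) = 35*(-6976) = -244160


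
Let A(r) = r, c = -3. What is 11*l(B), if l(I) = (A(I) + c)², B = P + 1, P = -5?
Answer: 539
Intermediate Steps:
B = -4 (B = -5 + 1 = -4)
l(I) = (-3 + I)² (l(I) = (I - 3)² = (-3 + I)²)
11*l(B) = 11*(-3 - 4)² = 11*(-7)² = 11*49 = 539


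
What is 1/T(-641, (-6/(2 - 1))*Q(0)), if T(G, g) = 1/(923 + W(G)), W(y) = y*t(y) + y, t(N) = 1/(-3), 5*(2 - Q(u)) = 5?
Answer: 1487/3 ≈ 495.67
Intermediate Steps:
Q(u) = 1 (Q(u) = 2 - 1/5*5 = 2 - 1 = 1)
t(N) = -1/3 (t(N) = 1*(-1/3) = -1/3)
W(y) = 2*y/3 (W(y) = y*(-1/3) + y = -y/3 + y = 2*y/3)
T(G, g) = 1/(923 + 2*G/3)
1/T(-641, (-6/(2 - 1))*Q(0)) = 1/(3/(2769 + 2*(-641))) = 1/(3/(2769 - 1282)) = 1/(3/1487) = 1487/3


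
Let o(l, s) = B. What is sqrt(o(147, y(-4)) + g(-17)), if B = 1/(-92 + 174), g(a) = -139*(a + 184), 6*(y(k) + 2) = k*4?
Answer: I*sqrt(156084130)/82 ≈ 152.36*I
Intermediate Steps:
y(k) = -2 + 2*k/3 (y(k) = -2 + (k*4)/6 = -2 + (4*k)/6 = -2 + 2*k/3)
g(a) = -25576 - 139*a (g(a) = -139*(184 + a) = -25576 - 139*a)
B = 1/82 ≈ 0.012195
o(l, s) = 1/82
sqrt(o(147, y(-4)) + g(-17)) = sqrt(1/82 + (-25576 - 139*(-17))) = sqrt(1/82 + (-25576 + 2363)) = sqrt(1/82 - 23213) = sqrt(-1903465/82) = I*sqrt(156084130)/82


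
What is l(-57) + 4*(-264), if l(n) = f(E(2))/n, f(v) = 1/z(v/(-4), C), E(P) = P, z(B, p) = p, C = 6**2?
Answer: -2166913/2052 ≈ -1056.0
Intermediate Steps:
C = 36
f(v) = 1/36
l(n) = 1/(36*n)
l(-57) + 4*(-264) = (1/36)/(-57) + 4*(-264) = (1/36)*(-1/57) - 1056 = -1/2052 - 1056 = -2166913/2052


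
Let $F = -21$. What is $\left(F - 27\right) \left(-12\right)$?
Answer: $576$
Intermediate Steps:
$\left(F - 27\right) \left(-12\right) = \left(-21 - 27\right) \left(-12\right) = \left(-48\right) \left(-12\right) = 576$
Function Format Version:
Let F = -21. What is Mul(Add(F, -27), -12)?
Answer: 576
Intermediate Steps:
Mul(Add(F, -27), -12) = Mul(Add(-21, -27), -12) = Mul(-48, -12) = 576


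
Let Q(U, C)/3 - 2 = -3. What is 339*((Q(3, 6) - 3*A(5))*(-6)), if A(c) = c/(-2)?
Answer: -9153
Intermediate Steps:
Q(U, C) = -3 (Q(U, C) = 6 + 3*(-3) = 6 - 9 = -3)
A(c) = -c/2 (A(c) = c*(-½) = -c/2)
339*((Q(3, 6) - 3*A(5))*(-6)) = 339*((-3 - (-3)*5/2)*(-6)) = 339*((-3 - 3*(-5/2))*(-6)) = 339*((-3 + 15/2)*(-6)) = 339*((9/2)*(-6)) = 339*(-27) = -9153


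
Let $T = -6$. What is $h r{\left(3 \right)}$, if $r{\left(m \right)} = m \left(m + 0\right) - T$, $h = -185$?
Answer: $-2775$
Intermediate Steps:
$r{\left(m \right)} = 6 + m^{2}$ ($r{\left(m \right)} = m \left(m + 0\right) - -6 = m m + 6 = m^{2} + 6 = 6 + m^{2}$)
$h r{\left(3 \right)} = - 185 \left(6 + 3^{2}\right) = - 185 \left(6 + 9\right) = \left(-185\right) 15 = -2775$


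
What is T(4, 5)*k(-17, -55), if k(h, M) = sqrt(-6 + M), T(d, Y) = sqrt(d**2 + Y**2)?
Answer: I*sqrt(2501) ≈ 50.01*I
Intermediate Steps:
T(d, Y) = sqrt(Y**2 + d**2)
T(4, 5)*k(-17, -55) = sqrt(5**2 + 4**2)*sqrt(-6 - 55) = sqrt(25 + 16)*sqrt(-61) = sqrt(41)*(I*sqrt(61)) = I*sqrt(2501)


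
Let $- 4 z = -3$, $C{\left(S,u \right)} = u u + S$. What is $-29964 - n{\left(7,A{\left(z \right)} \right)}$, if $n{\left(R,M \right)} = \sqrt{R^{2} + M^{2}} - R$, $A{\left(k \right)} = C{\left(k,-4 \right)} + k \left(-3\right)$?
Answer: $-29957 - \frac{\sqrt{1037}}{2} \approx -29973.0$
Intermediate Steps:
$C{\left(S,u \right)} = S + u^{2}$ ($C{\left(S,u \right)} = u^{2} + S = S + u^{2}$)
$z = \frac{3}{4}$ ($z = \left(- \frac{1}{4}\right) \left(-3\right) = \frac{3}{4} \approx 0.75$)
$A{\left(k \right)} = 16 - 2 k$ ($A{\left(k \right)} = \left(k + \left(-4\right)^{2}\right) + k \left(-3\right) = \left(k + 16\right) - 3 k = \left(16 + k\right) - 3 k = 16 - 2 k$)
$n{\left(R,M \right)} = \sqrt{M^{2} + R^{2}} - R$
$-29964 - n{\left(7,A{\left(z \right)} \right)} = -29964 - \left(\sqrt{\left(16 - \frac{3}{2}\right)^{2} + 7^{2}} - 7\right) = -29964 - \left(\sqrt{\left(16 - \frac{3}{2}\right)^{2} + 49} - 7\right) = -29964 - \left(\sqrt{\left(\frac{29}{2}\right)^{2} + 49} - 7\right) = -29964 - \left(\sqrt{\frac{841}{4} + 49} - 7\right) = -29964 - \left(\sqrt{\frac{1037}{4}} - 7\right) = -29964 - \left(\frac{\sqrt{1037}}{2} - 7\right) = -29964 - \left(-7 + \frac{\sqrt{1037}}{2}\right) = -29964 + \left(7 - \frac{\sqrt{1037}}{2}\right) = -29957 - \frac{\sqrt{1037}}{2}$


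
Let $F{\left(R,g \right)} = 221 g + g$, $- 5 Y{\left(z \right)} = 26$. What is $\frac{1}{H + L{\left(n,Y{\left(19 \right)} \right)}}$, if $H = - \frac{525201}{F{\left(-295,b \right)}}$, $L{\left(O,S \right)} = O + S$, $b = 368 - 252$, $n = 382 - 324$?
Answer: $\frac{42920}{1390841} \approx 0.030859$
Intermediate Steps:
$Y{\left(z \right)} = - \frac{26}{5}$ ($Y{\left(z \right)} = \left(- \frac{1}{5}\right) 26 = - \frac{26}{5}$)
$n = 58$ ($n = 382 - 324 = 58$)
$b = 116$ ($b = 368 - 252 = 116$)
$F{\left(R,g \right)} = 222 g$
$H = - \frac{175067}{8584}$ ($H = - \frac{525201}{222 \cdot 116} = - \frac{525201}{25752} = \left(-525201\right) \frac{1}{25752} = - \frac{175067}{8584} \approx -20.395$)
$\frac{1}{H + L{\left(n,Y{\left(19 \right)} \right)}} = \frac{1}{- \frac{175067}{8584} + \left(58 - \frac{26}{5}\right)} = \frac{1}{- \frac{175067}{8584} + \frac{264}{5}} = \frac{1}{\frac{1390841}{42920}} = \frac{42920}{1390841}$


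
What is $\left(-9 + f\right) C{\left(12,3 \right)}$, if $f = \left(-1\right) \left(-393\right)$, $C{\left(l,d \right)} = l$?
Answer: $4608$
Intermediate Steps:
$f = 393$
$\left(-9 + f\right) C{\left(12,3 \right)} = \left(-9 + 393\right) 12 = 384 \cdot 12 = 4608$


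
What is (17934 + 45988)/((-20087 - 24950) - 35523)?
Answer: -31961/40280 ≈ -0.79347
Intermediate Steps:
(17934 + 45988)/((-20087 - 24950) - 35523) = 63922/(-45037 - 35523) = 63922/(-80560) = 63922*(-1/80560) = -31961/40280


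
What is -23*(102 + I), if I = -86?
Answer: -368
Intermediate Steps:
-23*(102 + I) = -23*(102 - 86) = -23*16 = -368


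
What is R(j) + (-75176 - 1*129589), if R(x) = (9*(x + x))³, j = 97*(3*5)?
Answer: 17964142454235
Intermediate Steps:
j = 1455 (j = 97*15 = 1455)
R(x) = 5832*x³ (R(x) = (9*(2*x))³ = (18*x)³ = 5832*x³)
R(j) + (-75176 - 1*129589) = 5832*1455³ + (-75176 - 1*129589) = 5832*3080271375 + (-75176 - 129589) = 17964142659000 - 204765 = 17964142454235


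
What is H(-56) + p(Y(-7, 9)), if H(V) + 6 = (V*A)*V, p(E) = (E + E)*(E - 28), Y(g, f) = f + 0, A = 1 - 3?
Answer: -6620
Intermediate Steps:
A = -2
Y(g, f) = f
p(E) = 2*E*(-28 + E) (p(E) = (2*E)*(-28 + E) = 2*E*(-28 + E))
H(V) = -6 - 2*V² (H(V) = -6 + (V*(-2))*V = -6 + (-2*V)*V = -6 - 2*V²)
H(-56) + p(Y(-7, 9)) = (-6 - 2*(-56)²) + 2*9*(-28 + 9) = (-6 - 2*3136) + 2*9*(-19) = (-6 - 6272) - 342 = -6278 - 342 = -6620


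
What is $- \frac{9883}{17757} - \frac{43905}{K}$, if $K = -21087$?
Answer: $\frac{21156232}{13868217} \approx 1.5255$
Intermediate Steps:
$- \frac{9883}{17757} - \frac{43905}{K} = - \frac{9883}{17757} - \frac{43905}{-21087} = \left(-9883\right) \frac{1}{17757} - - \frac{14635}{7029} = - \frac{9883}{17757} + \frac{14635}{7029} = \frac{21156232}{13868217}$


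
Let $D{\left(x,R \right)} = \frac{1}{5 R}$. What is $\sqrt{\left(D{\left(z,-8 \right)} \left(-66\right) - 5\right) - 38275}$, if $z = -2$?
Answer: $\frac{33 i \sqrt{3515}}{10} \approx 195.65 i$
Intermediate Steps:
$D{\left(x,R \right)} = \frac{1}{5 R}$
$\sqrt{\left(D{\left(z,-8 \right)} \left(-66\right) - 5\right) - 38275} = \sqrt{\left(\frac{1}{5 \left(-8\right)} \left(-66\right) - 5\right) - 38275} = \sqrt{\left(\frac{1}{5} \left(- \frac{1}{8}\right) \left(-66\right) - 5\right) - 38275} = \sqrt{\left(\left(- \frac{1}{40}\right) \left(-66\right) - 5\right) - 38275} = \sqrt{\left(\frac{33}{20} - 5\right) - 38275} = \sqrt{- \frac{67}{20} - 38275} = \sqrt{- \frac{765567}{20}} = \frac{33 i \sqrt{3515}}{10}$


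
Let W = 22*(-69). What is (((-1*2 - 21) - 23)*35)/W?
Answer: 35/33 ≈ 1.0606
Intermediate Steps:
W = -1518
(((-1*2 - 21) - 23)*35)/W = (((-1*2 - 21) - 23)*35)/(-1518) = (((-2 - 21) - 23)*35)*(-1/1518) = ((-23 - 23)*35)*(-1/1518) = -46*35*(-1/1518) = -1610*(-1/1518) = 35/33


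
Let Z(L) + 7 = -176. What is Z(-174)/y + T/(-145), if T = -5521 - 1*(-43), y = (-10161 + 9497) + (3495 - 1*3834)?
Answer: 5520969/145435 ≈ 37.962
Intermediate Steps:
Z(L) = -183 (Z(L) = -7 - 176 = -183)
y = -1003 (y = -664 + (3495 - 3834) = -664 - 339 = -1003)
T = -5478 (T = -5521 + 43 = -5478)
Z(-174)/y + T/(-145) = -183/(-1003) - 5478/(-145) = -183*(-1/1003) - 5478*(-1/145) = 183/1003 + 5478/145 = 5520969/145435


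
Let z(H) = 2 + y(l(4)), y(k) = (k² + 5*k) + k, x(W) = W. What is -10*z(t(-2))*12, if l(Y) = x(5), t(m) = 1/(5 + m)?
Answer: -6840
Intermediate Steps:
l(Y) = 5
y(k) = k² + 6*k
z(H) = 57 (z(H) = 2 + 5*(6 + 5) = 2 + 5*11 = 2 + 55 = 57)
-10*z(t(-2))*12 = -10*57*12 = -570*12 = -6840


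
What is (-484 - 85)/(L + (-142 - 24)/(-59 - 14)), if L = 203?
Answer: -41537/14985 ≈ -2.7719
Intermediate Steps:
(-484 - 85)/(L + (-142 - 24)/(-59 - 14)) = (-484 - 85)/(203 + (-142 - 24)/(-59 - 14)) = -569/(203 - 166/(-73)) = -569/(203 - 166*(-1/73)) = -569/(203 + 166/73) = -569/14985/73 = -569*73/14985 = -41537/14985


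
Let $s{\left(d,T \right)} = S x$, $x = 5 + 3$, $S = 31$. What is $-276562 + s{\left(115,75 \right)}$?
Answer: $-276314$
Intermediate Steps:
$x = 8$
$s{\left(d,T \right)} = 248$ ($s{\left(d,T \right)} = 31 \cdot 8 = 248$)
$-276562 + s{\left(115,75 \right)} = -276562 + 248 = -276314$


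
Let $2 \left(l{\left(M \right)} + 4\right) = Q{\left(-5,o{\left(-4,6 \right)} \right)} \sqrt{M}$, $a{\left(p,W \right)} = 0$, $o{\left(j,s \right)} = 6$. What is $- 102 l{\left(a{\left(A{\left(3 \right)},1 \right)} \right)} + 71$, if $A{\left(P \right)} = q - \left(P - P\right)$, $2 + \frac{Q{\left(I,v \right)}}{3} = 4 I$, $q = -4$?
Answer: $479$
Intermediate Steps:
$Q{\left(I,v \right)} = -6 + 12 I$ ($Q{\left(I,v \right)} = -6 + 3 \cdot 4 I = -6 + 12 I$)
$A{\left(P \right)} = -4$ ($A{\left(P \right)} = -4 - \left(P - P\right) = -4 - 0 = -4 + 0 = -4$)
$l{\left(M \right)} = -4 - 33 \sqrt{M}$ ($l{\left(M \right)} = -4 + \frac{\left(-6 + 12 \left(-5\right)\right) \sqrt{M}}{2} = -4 + \frac{\left(-6 - 60\right) \sqrt{M}}{2} = -4 + \frac{\left(-66\right) \sqrt{M}}{2} = -4 - 33 \sqrt{M}$)
$- 102 l{\left(a{\left(A{\left(3 \right)},1 \right)} \right)} + 71 = - 102 \left(-4 - 33 \sqrt{0}\right) + 71 = - 102 \left(-4 - 0\right) + 71 = - 102 \left(-4 + 0\right) + 71 = \left(-102\right) \left(-4\right) + 71 = 408 + 71 = 479$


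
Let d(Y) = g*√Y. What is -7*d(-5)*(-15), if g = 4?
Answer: 420*I*√5 ≈ 939.15*I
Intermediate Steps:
d(Y) = 4*√Y
-7*d(-5)*(-15) = -28*√(-5)*(-15) = -28*I*√5*(-15) = 420*I*√5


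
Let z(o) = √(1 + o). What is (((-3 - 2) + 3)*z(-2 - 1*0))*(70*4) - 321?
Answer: -321 - 560*I ≈ -321.0 - 560.0*I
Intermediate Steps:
(((-3 - 2) + 3)*z(-2 - 1*0))*(70*4) - 321 = (((-3 - 2) + 3)*√(1 + (-2 - 1*0)))*(70*4) - 321 = ((-5 + 3)*√(1 + (-2 + 0)))*280 - 321 = -2*√(1 - 2)*280 - 321 = -2*I*280 - 321 = -560*I - 321 = -321 - 560*I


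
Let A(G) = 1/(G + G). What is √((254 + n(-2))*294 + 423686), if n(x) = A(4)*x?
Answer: √1993154/2 ≈ 705.90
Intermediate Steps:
A(G) = 1/(2*G)
n(x) = x/8 (n(x) = ((½)/4)*x = ((½)*(¼))*x = x/8)
√((254 + n(-2))*294 + 423686) = √((254 + (⅛)*(-2))*294 + 423686) = √((254 - ¼)*294 + 423686) = √((1015/4)*294 + 423686) = √(149205/2 + 423686) = √(996577/2) = √1993154/2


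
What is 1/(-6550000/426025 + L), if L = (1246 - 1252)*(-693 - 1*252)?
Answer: 17041/96360470 ≈ 0.00017685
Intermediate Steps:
L = 5670 (L = -6*(-693 - 252) = -6*(-945) = 5670)
1/(-6550000/426025 + L) = 1/(-6550000/426025 + 5670) = 1/(-6550000*1/426025 + 5670) = 1/(-262000/17041 + 5670) = 1/(96360470/17041) = 17041/96360470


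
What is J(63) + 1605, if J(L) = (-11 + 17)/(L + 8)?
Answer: 113961/71 ≈ 1605.1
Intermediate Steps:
J(L) = 6/(8 + L)
J(63) + 1605 = 6/(8 + 63) + 1605 = 6/71 + 1605 = 113961/71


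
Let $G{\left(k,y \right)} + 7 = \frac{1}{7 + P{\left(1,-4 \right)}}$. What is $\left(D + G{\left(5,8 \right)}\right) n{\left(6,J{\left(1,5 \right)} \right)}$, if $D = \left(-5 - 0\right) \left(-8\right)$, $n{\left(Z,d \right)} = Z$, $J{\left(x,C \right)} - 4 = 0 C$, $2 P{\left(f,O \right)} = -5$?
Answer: $\frac{598}{3} \approx 199.33$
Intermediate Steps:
$P{\left(f,O \right)} = - \frac{5}{2}$ ($P{\left(f,O \right)} = \frac{1}{2} \left(-5\right) = - \frac{5}{2}$)
$J{\left(x,C \right)} = 4$ ($J{\left(x,C \right)} = 4 + 0 C = 4 + 0 = 4$)
$G{\left(k,y \right)} = - \frac{61}{9}$ ($G{\left(k,y \right)} = -7 + \frac{1}{7 - \frac{5}{2}} = -7 + \frac{1}{\frac{9}{2}} = -7 + \frac{2}{9} = - \frac{61}{9}$)
$D = 40$ ($D = \left(-5 + 0\right) \left(-8\right) = \left(-5\right) \left(-8\right) = 40$)
$\left(D + G{\left(5,8 \right)}\right) n{\left(6,J{\left(1,5 \right)} \right)} = \left(40 - \frac{61}{9}\right) 6 = \frac{299}{9} \cdot 6 = \frac{598}{3}$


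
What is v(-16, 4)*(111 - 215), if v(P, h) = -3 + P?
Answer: 1976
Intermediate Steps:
v(-16, 4)*(111 - 215) = (-3 - 16)*(111 - 215) = -19*(-104) = 1976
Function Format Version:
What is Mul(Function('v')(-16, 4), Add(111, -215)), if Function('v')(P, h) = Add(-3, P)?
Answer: 1976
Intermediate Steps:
Mul(Function('v')(-16, 4), Add(111, -215)) = Mul(Add(-3, -16), Add(111, -215)) = Mul(-19, -104) = 1976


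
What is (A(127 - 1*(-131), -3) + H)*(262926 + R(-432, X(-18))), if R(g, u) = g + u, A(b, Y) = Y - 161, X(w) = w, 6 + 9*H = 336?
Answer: -33421944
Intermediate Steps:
H = 110/3 (H = -⅔ + (⅑)*336 = -⅔ + 112/3 = 110/3 ≈ 36.667)
A(b, Y) = -161 + Y
(A(127 - 1*(-131), -3) + H)*(262926 + R(-432, X(-18))) = ((-161 - 3) + 110/3)*(262926 + (-432 - 18)) = (-164 + 110/3)*(262926 - 450) = -382/3*262476 = -33421944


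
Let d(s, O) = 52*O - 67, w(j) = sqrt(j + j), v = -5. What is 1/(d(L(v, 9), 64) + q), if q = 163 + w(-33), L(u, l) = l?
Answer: 1712/5861921 - I*sqrt(66)/11723842 ≈ 0.00029205 - 6.9295e-7*I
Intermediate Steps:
w(j) = sqrt(2)*sqrt(j) (w(j) = sqrt(2*j) = sqrt(2)*sqrt(j))
d(s, O) = -67 + 52*O
q = 163 + I*sqrt(66) (q = 163 + sqrt(2)*sqrt(-33) = 163 + sqrt(2)*(I*sqrt(33)) = 163 + I*sqrt(66) ≈ 163.0 + 8.124*I)
1/(d(L(v, 9), 64) + q) = 1/((-67 + 52*64) + (163 + I*sqrt(66))) = 1/((-67 + 3328) + (163 + I*sqrt(66))) = 1/(3261 + (163 + I*sqrt(66))) = 1/(3424 + I*sqrt(66))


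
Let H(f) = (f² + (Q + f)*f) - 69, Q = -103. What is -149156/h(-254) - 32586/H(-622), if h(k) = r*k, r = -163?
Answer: -21051133652/5780857755 ≈ -3.6415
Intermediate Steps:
h(k) = -163*k
H(f) = -69 + f² + f*(-103 + f) (H(f) = (f² + (-103 + f)*f) - 69 = (f² + f*(-103 + f)) - 69 = -69 + f² + f*(-103 + f))
-149156/h(-254) - 32586/H(-622) = -149156/((-163*(-254))) - 32586/(-69 - 103*(-622) + 2*(-622)²) = -149156/41402 - 32586/(-69 + 64066 + 2*386884) = -149156*1/41402 - 32586/(-69 + 64066 + 773768) = -74578/20701 - 32586/837765 = -74578/20701 - 32586*1/837765 = -74578/20701 - 10862/279255 = -21051133652/5780857755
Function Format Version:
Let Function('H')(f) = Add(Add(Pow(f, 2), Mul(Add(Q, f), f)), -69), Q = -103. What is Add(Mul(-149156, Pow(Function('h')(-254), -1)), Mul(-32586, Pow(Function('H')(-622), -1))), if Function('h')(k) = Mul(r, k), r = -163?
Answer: Rational(-21051133652, 5780857755) ≈ -3.6415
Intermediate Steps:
Function('h')(k) = Mul(-163, k)
Function('H')(f) = Add(-69, Pow(f, 2), Mul(f, Add(-103, f))) (Function('H')(f) = Add(Add(Pow(f, 2), Mul(Add(-103, f), f)), -69) = Add(Add(Pow(f, 2), Mul(f, Add(-103, f))), -69) = Add(-69, Pow(f, 2), Mul(f, Add(-103, f))))
Add(Mul(-149156, Pow(Function('h')(-254), -1)), Mul(-32586, Pow(Function('H')(-622), -1))) = Add(Mul(-149156, Pow(Mul(-163, -254), -1)), Mul(-32586, Pow(Add(-69, Mul(-103, -622), Mul(2, Pow(-622, 2))), -1))) = Add(Mul(-149156, Pow(41402, -1)), Mul(-32586, Pow(Add(-69, 64066, Mul(2, 386884)), -1))) = Add(Mul(-149156, Rational(1, 41402)), Mul(-32586, Pow(Add(-69, 64066, 773768), -1))) = Add(Rational(-74578, 20701), Mul(-32586, Pow(837765, -1))) = Add(Rational(-74578, 20701), Mul(-32586, Rational(1, 837765))) = Add(Rational(-74578, 20701), Rational(-10862, 279255)) = Rational(-21051133652, 5780857755)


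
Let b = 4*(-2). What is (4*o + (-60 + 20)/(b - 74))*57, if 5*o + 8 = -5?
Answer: -115824/205 ≈ -565.00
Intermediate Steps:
o = -13/5 (o = -8/5 + (1/5)*(-5) = -8/5 - 1 = -13/5 ≈ -2.6000)
b = -8
(4*o + (-60 + 20)/(b - 74))*57 = (4*(-13/5) + (-60 + 20)/(-8 - 74))*57 = (-52/5 - 40/(-82))*57 = (-52/5 - 40*(-1/82))*57 = (-52/5 + 20/41)*57 = -2032/205*57 = -115824/205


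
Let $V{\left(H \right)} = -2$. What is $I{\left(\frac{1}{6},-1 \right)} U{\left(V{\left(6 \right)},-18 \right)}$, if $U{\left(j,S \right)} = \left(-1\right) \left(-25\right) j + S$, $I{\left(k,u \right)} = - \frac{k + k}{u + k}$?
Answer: $- \frac{136}{5} \approx -27.2$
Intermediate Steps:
$I{\left(k,u \right)} = - \frac{2 k}{k + u}$
$U{\left(j,S \right)} = S + 25 j$ ($U{\left(j,S \right)} = 25 j + S = S + 25 j$)
$I{\left(\frac{1}{6},-1 \right)} U{\left(V{\left(6 \right)},-18 \right)} = - \frac{2}{6 \left(\frac{1}{6} - 1\right)} \left(-18 + 25 \left(-2\right)\right) = \left(-2\right) \frac{1}{6} \frac{1}{\frac{1}{6} - 1} \left(-18 - 50\right) = \left(-2\right) \frac{1}{6} \frac{1}{- \frac{5}{6}} \left(-68\right) = \left(-2\right) \frac{1}{6} \left(- \frac{6}{5}\right) \left(-68\right) = \frac{2}{5} \left(-68\right) = - \frac{136}{5}$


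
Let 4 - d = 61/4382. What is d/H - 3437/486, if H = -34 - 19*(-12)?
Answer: -1456666117/206576244 ≈ -7.0515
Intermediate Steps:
H = 194 (H = -34 + 228 = 194)
d = 17467/4382 (d = 4 - 61/4382 = 17467/4382 ≈ 3.9861)
d/H - 3437/486 = (17467/4382)/194 - 3437/486 = (17467/4382)*(1/194) - 3437*1/486 = 17467/850108 - 3437/486 = -1456666117/206576244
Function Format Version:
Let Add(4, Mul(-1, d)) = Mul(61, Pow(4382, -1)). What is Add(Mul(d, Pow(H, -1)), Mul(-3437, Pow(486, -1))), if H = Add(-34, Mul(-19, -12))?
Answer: Rational(-1456666117, 206576244) ≈ -7.0515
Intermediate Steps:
H = 194 (H = Add(-34, 228) = 194)
d = Rational(17467, 4382) (d = Add(4, Mul(-1, Mul(61, Pow(4382, -1)))) = Add(4, Mul(-1, Mul(61, Rational(1, 4382)))) = Add(4, Mul(-1, Rational(61, 4382))) = Add(4, Rational(-61, 4382)) = Rational(17467, 4382) ≈ 3.9861)
Add(Mul(d, Pow(H, -1)), Mul(-3437, Pow(486, -1))) = Add(Mul(Rational(17467, 4382), Pow(194, -1)), Mul(-3437, Pow(486, -1))) = Add(Mul(Rational(17467, 4382), Rational(1, 194)), Mul(-3437, Rational(1, 486))) = Add(Rational(17467, 850108), Rational(-3437, 486)) = Rational(-1456666117, 206576244)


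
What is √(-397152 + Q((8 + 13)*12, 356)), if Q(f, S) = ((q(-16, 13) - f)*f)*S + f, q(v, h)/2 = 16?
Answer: 174*I*√665 ≈ 4487.0*I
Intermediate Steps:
q(v, h) = 32 (q(v, h) = 2*16 = 32)
Q(f, S) = f + S*f*(32 - f) (Q(f, S) = ((32 - f)*f)*S + f = (f*(32 - f))*S + f = S*f*(32 - f) + f = f + S*f*(32 - f))
√(-397152 + Q((8 + 13)*12, 356)) = √(-397152 + ((8 + 13)*12)*(1 + 32*356 - 1*356*(8 + 13)*12)) = √(-397152 + (21*12)*(1 + 11392 - 1*356*21*12)) = √(-397152 + 252*(1 + 11392 - 1*356*252)) = √(-397152 + 252*(1 + 11392 - 89712)) = √(-397152 + 252*(-78319)) = √(-397152 - 19736388) = √(-20133540) = 174*I*√665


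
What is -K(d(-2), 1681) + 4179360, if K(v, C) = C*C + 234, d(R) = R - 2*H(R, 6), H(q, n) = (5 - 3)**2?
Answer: 1353365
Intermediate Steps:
H(q, n) = 4 (H(q, n) = 2**2 = 4)
d(R) = -8 + R (d(R) = R - 2*4 = R - 8 = -8 + R)
K(v, C) = 234 + C**2 (K(v, C) = C**2 + 234 = 234 + C**2)
-K(d(-2), 1681) + 4179360 = -(234 + 1681**2) + 4179360 = -(234 + 2825761) + 4179360 = -1*2825995 + 4179360 = -2825995 + 4179360 = 1353365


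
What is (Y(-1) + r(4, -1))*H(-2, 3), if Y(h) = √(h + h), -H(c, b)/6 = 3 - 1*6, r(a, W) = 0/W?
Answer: 18*I*√2 ≈ 25.456*I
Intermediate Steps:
r(a, W) = 0
H(c, b) = 18 (H(c, b) = -6*(3 - 1*6) = -6*(3 - 6) = -6*(-3) = 18)
Y(h) = √2*√h (Y(h) = √(2*h) = √2*√h)
(Y(-1) + r(4, -1))*H(-2, 3) = (√2*√(-1) + 0)*18 = (√2*I + 0)*18 = (I*√2 + 0)*18 = (I*√2)*18 = 18*I*√2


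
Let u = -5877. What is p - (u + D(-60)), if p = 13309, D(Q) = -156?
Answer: 19342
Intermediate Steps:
p - (u + D(-60)) = 13309 - (-5877 - 156) = 13309 - 1*(-6033) = 13309 + 6033 = 19342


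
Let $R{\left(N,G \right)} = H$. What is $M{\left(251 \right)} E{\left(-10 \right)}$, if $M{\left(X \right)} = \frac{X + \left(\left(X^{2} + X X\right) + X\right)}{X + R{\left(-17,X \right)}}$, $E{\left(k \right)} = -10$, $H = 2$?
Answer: $- \frac{1265040}{253} \approx -5000.2$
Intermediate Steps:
$R{\left(N,G \right)} = 2$
$M{\left(X \right)} = \frac{2 X + 2 X^{2}}{2 + X}$ ($M{\left(X \right)} = \frac{X + \left(\left(X^{2} + X X\right) + X\right)}{X + 2} = \frac{X + \left(\left(X^{2} + X^{2}\right) + X\right)}{2 + X} = \frac{X + \left(2 X^{2} + X\right)}{2 + X} = \frac{X + \left(X + 2 X^{2}\right)}{2 + X} = \frac{2 X + 2 X^{2}}{2 + X}$)
$M{\left(251 \right)} E{\left(-10 \right)} = 2 \cdot 251 \frac{1}{2 + 251} \left(1 + 251\right) \left(-10\right) = 2 \cdot 251 \cdot \frac{1}{253} \cdot 252 \left(-10\right) = \frac{126504}{253} \left(-10\right) = - \frac{1265040}{253}$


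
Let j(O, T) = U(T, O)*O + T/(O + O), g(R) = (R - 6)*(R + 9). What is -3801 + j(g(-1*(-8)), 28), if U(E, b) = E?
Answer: -48426/17 ≈ -2848.6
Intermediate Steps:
g(R) = (-6 + R)*(9 + R)
j(O, T) = O*T + T/(2*O) (j(O, T) = T*O + T/(O + O) = O*T + T/((2*O)) = O*T + (1/(2*O))*T = O*T + T/(2*O))
-3801 + j(g(-1*(-8)), 28) = -3801 + ((-54 + (-1*(-8))**2 + 3*(-1*(-8)))*28 + (1/2)*28/(-54 + (-1*(-8))**2 + 3*(-1*(-8)))) = -3801 + ((-54 + 8**2 + 3*8)*28 + (1/2)*28/(-54 + 8**2 + 3*8)) = -3801 + ((-54 + 64 + 24)*28 + (1/2)*28/(-54 + 64 + 24)) = -3801 + (34*28 + (1/2)*28/34) = -3801 + (952 + (1/2)*28*(1/34)) = -3801 + (952 + 7/17) = -3801 + 16191/17 = -48426/17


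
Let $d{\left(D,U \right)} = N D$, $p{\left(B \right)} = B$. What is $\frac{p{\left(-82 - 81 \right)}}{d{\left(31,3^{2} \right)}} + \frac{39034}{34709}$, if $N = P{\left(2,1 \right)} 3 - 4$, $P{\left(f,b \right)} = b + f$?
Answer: $\frac{392703}{5379895} \approx 0.072995$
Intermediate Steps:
$N = 5$ ($N = \left(1 + 2\right) 3 - 4 = 3 \cdot 3 - 4 = 9 - 4 = 5$)
$d{\left(D,U \right)} = 5 D$
$\frac{p{\left(-82 - 81 \right)}}{d{\left(31,3^{2} \right)}} + \frac{39034}{34709} = \frac{-82 - 81}{5 \cdot 31} + \frac{39034}{34709} = \frac{-82 - 81}{155} + 39034 \cdot \frac{1}{34709} = \left(-163\right) \frac{1}{155} + \frac{39034}{34709} = - \frac{163}{155} + \frac{39034}{34709} = \frac{392703}{5379895}$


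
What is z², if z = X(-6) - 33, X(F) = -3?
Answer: 1296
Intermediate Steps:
z = -36 (z = -3 - 33 = -36)
z² = (-36)² = 1296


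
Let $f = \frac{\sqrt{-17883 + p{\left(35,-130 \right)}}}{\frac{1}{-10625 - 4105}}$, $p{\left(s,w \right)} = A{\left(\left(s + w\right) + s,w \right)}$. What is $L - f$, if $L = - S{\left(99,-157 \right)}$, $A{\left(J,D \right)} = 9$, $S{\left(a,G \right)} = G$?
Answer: $157 + 44190 i \sqrt{1986} \approx 157.0 + 1.9693 \cdot 10^{6} i$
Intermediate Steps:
$p{\left(s,w \right)} = 9$
$L = 157$ ($L = \left(-1\right) \left(-157\right) = 157$)
$f = - 44190 i \sqrt{1986}$ ($f = \frac{\sqrt{-17883 + 9}}{\frac{1}{-10625 - 4105}} = \frac{\sqrt{-17874}}{\frac{1}{-14730}} = \frac{3 i \sqrt{1986}}{- \frac{1}{14730}} = 3 i \sqrt{1986} \left(-14730\right) = - 44190 i \sqrt{1986} \approx - 1.9693 \cdot 10^{6} i$)
$L - f = 157 - - 44190 i \sqrt{1986} = 157 + 44190 i \sqrt{1986}$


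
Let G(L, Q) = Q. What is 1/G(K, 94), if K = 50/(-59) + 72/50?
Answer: 1/94 ≈ 0.010638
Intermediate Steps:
K = 874/1475 (K = 50*(-1/59) + 72*(1/50) = -50/59 + 36/25 = 874/1475 ≈ 0.59254)
1/G(K, 94) = 1/94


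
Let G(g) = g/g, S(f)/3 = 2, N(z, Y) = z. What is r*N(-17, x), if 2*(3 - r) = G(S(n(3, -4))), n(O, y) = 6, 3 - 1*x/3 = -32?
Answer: -85/2 ≈ -42.500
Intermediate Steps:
x = 105 (x = 9 - 3*(-32) = 9 + 96 = 105)
S(f) = 6 (S(f) = 3*2 = 6)
G(g) = 1
r = 5/2 (r = 3 - ½*1 = 3 - ½ = 5/2 ≈ 2.5000)
r*N(-17, x) = (5/2)*(-17) = -85/2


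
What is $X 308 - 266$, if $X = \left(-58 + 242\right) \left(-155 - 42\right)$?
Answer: $-11164650$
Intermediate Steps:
$X = -36248$ ($X = 184 \left(-197\right) = -36248$)
$X 308 - 266 = \left(-36248\right) 308 - 266 = -11164384 - 266 = -11164650$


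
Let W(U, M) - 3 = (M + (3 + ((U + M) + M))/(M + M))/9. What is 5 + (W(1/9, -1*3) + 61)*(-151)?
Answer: -2336869/243 ≈ -9616.8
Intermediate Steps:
W(U, M) = 3 + M/9 + (3 + U + 2*M)/(18*M) (W(U, M) = 3 + (M + (3 + ((U + M) + M))/(M + M))/9 = 3 + (M + (3 + ((M + U) + M))/((2*M)))*(1/9) = 3 + (M + (3 + (U + 2*M))*(1/(2*M)))*(1/9) = 3 + (M + (3 + U + 2*M)*(1/(2*M)))*(1/9) = 3 + (M + (3 + U + 2*M)/(2*M))*(1/9) = 3 + (M/9 + (3 + U + 2*M)/(18*M)) = 3 + M/9 + (3 + U + 2*M)/(18*M))
5 + (W(1/9, -1*3) + 61)*(-151) = 5 + ((3 + 1/9 + 2*(-1*3)*(28 - 1*3))/(18*((-1*3))) + 61)*(-151) = 5 + ((1/18)*(3 + 1/9 + 2*(-3)*(28 - 3))/(-3) + 61)*(-151) = 5 + ((1/18)*(-1/3)*(3 + 1/9 + 2*(-3)*25) + 61)*(-151) = 5 + ((1/18)*(-1/3)*(3 + 1/9 - 150) + 61)*(-151) = 5 + ((1/18)*(-1/3)*(-1322/9) + 61)*(-151) = 5 + (661/243 + 61)*(-151) = 5 + (15484/243)*(-151) = 5 - 2338084/243 = -2336869/243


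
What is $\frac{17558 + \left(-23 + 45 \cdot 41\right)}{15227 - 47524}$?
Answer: $- \frac{19380}{32297} \approx -0.60006$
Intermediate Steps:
$\frac{17558 + \left(-23 + 45 \cdot 41\right)}{15227 - 47524} = \frac{17558 + \left(-23 + 1845\right)}{-32297} = \left(17558 + 1822\right) \left(- \frac{1}{32297}\right) = 19380 \left(- \frac{1}{32297}\right) = - \frac{19380}{32297}$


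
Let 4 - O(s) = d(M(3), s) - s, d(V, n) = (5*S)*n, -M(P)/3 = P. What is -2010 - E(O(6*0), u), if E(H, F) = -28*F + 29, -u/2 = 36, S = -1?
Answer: -4055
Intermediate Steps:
u = -72 (u = -2*36 = -72)
M(P) = -3*P
d(V, n) = -5*n (d(V, n) = (5*(-1))*n = -5*n)
O(s) = 4 + 6*s (O(s) = 4 - (-5*s - s) = 4 - (-6)*s = 4 + 6*s)
E(H, F) = 29 - 28*F
-2010 - E(O(6*0), u) = -2010 - (29 - 28*(-72)) = -2010 - (29 + 2016) = -2010 - 1*2045 = -2010 - 2045 = -4055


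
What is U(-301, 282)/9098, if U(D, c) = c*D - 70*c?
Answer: -52311/4549 ≈ -11.499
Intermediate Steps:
U(D, c) = -70*c + D*c (U(D, c) = D*c - 70*c = -70*c + D*c)
U(-301, 282)/9098 = (282*(-70 - 301))/9098 = (282*(-371))*(1/9098) = -104622*1/9098 = -52311/4549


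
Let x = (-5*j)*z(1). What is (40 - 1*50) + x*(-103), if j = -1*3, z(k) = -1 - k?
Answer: 3080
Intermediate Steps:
j = -3
x = -30 (x = (-5*(-3))*(-1 - 1*1) = 15*(-1 - 1) = 15*(-2) = -30)
(40 - 1*50) + x*(-103) = (40 - 1*50) - 30*(-103) = (40 - 50) + 3090 = -10 + 3090 = 3080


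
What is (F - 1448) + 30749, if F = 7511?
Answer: 36812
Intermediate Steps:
(F - 1448) + 30749 = (7511 - 1448) + 30749 = 6063 + 30749 = 36812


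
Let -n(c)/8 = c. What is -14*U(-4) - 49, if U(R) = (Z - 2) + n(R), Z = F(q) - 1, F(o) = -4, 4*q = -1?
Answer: -399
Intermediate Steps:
q = -¼ (q = (¼)*(-1) = -¼ ≈ -0.25000)
n(c) = -8*c
Z = -5 (Z = -4 - 1 = -5)
U(R) = -7 - 8*R (U(R) = (-5 - 2) - 8*R = -7 - 8*R)
-14*U(-4) - 49 = -14*(-7 - 8*(-4)) - 49 = -14*(-7 + 32) - 49 = -14*25 - 49 = -350 - 49 = -399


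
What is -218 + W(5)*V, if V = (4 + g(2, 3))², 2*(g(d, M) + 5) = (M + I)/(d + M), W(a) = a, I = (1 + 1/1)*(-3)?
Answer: -4191/20 ≈ -209.55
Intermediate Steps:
I = -6 (I = (1 + 1)*(-3) = 2*(-3) = -6)
g(d, M) = -5 + (-6 + M)/(2*(M + d)) (g(d, M) = -5 + ((M - 6)/(d + M))/2 = -5 + ((-6 + M)/(M + d))/2 = -5 + (-6 + M)/(2*(M + d)))
V = 169/100 (V = (4 + (-3 - 5*2 - 9/2*3)/(3 + 2))² = (4 + (-3 - 10 - 27/2)/5)² = (4 + (⅕)*(-53/2))² = (4 - 53/10)² = (-13/10)² = 169/100 ≈ 1.6900)
-218 + W(5)*V = -218 + 5*(169/100) = -218 + 169/20 = -4191/20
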